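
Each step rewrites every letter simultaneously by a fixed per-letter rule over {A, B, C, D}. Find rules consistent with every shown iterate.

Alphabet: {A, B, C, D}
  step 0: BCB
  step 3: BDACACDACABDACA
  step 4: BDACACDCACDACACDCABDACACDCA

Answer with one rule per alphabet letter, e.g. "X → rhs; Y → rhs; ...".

A->CA, B->BD, C->CD, D->A

  step 3 ⇒ step 4: BDACACDACABDACA ⇒ BD·A·CA·CD·CA·CD·A·CA·CD·CA·BD·A·CA·CD·CA
    A ↦ CA
    B ↦ BD
    C ↦ CD
    D ↦ A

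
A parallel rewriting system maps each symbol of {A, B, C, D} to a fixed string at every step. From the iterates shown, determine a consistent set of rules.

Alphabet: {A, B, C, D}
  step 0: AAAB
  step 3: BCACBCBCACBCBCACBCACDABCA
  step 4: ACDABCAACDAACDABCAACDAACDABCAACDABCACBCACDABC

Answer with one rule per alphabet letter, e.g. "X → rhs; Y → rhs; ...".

  step 3 ⇒ step 4: BCACBCBCACBCBCACBCACDABCA ⇒ ACD·A·BC·A·ACD·A·ACD·A·BC·A·ACD·A·ACD·A·BC·A·ACD·A·BC·A·C·BC·ACD·A·BC
    A ↦ BC
    B ↦ ACD
    C ↦ A
    D ↦ C

A->BC, B->ACD, C->A, D->C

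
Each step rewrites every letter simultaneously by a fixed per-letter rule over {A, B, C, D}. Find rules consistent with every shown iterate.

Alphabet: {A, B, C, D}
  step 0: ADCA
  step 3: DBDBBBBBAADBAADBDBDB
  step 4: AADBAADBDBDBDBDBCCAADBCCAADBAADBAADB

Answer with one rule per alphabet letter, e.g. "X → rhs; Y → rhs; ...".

  step 3 ⇒ step 4: DBDBBBBBAADBAADBDBDB ⇒ AA·DB·AA·DB·DB·DB·DB·DB·C·C·AA·DB·C·C·AA·DB·AA·DB·AA·DB
    A ↦ C
    B ↦ DB
    D ↦ AA
    C ↦ BB  (constrained at step 0)

A->C, B->DB, C->BB, D->AA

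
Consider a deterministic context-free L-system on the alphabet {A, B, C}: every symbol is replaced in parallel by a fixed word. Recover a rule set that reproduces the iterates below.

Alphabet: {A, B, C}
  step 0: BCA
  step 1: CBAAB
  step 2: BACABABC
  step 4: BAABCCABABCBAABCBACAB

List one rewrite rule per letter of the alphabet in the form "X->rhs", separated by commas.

A->AB, B->C, C->BA

  step 1 ⇒ step 2: CBAAB ⇒ BA·C·AB·AB·C
    A ↦ AB
    B ↦ C
    C ↦ BA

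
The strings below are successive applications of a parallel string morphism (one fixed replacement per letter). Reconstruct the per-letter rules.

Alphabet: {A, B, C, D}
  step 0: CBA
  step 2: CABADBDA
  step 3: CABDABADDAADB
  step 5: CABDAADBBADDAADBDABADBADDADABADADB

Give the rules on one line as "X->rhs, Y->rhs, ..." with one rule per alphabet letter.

A->B, B->DA, C->CA, D->AD

  step 2 ⇒ step 3: CABADBDA ⇒ CA·B·DA·B·AD·DA·AD·B
    A ↦ B
    B ↦ DA
    C ↦ CA
    D ↦ AD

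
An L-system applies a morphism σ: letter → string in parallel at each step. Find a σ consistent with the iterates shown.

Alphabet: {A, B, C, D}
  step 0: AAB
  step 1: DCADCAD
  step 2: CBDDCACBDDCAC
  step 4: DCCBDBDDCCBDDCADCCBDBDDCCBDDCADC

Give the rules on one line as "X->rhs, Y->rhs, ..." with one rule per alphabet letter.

A->DCA, B->D, C->BD, D->C

  step 1 ⇒ step 2: DCADCAD ⇒ C·BD·DCA·C·BD·DCA·C
    A ↦ DCA
    C ↦ BD
    D ↦ C
  step 0 ⇒ step 1: AAB ⇒ DCA·DCA·D
    B ↦ D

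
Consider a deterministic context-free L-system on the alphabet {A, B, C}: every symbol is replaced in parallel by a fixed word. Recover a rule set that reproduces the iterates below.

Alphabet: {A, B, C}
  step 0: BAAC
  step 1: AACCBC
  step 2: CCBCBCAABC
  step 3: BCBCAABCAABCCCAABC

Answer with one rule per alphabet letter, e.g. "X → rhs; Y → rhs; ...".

A->C, B->AA, C->BC

  step 2 ⇒ step 3: CCBCBCAABC ⇒ BC·BC·AA·BC·AA·BC·C·C·AA·BC
    A ↦ C
    B ↦ AA
    C ↦ BC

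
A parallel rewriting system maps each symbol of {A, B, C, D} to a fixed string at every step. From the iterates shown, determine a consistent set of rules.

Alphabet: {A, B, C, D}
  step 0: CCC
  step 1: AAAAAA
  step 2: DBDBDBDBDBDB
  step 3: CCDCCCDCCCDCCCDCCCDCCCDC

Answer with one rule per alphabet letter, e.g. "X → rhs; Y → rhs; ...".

  step 2 ⇒ step 3: DBDBDBDBDBDB ⇒ CC·DC·CC·DC·CC·DC·CC·DC·CC·DC·CC·DC
    B ↦ DC
    D ↦ CC
  step 1 ⇒ step 2: AAAAAA ⇒ DB·DB·DB·DB·DB·DB
    A ↦ DB
  step 0 ⇒ step 1: CCC ⇒ AA·AA·AA
    C ↦ AA

A->DB, B->DC, C->AA, D->CC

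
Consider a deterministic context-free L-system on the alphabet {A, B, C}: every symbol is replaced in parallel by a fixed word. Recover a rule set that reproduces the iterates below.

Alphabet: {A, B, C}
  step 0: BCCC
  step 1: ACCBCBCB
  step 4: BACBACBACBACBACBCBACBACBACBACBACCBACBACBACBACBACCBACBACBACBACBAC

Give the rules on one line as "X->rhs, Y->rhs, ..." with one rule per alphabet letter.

A->BA, B->AC, C->CB

  step 0 ⇒ step 1: BCCC ⇒ AC·CB·CB·CB
    B ↦ AC
    C ↦ CB
    A ↦ BA  (constrained at step 1)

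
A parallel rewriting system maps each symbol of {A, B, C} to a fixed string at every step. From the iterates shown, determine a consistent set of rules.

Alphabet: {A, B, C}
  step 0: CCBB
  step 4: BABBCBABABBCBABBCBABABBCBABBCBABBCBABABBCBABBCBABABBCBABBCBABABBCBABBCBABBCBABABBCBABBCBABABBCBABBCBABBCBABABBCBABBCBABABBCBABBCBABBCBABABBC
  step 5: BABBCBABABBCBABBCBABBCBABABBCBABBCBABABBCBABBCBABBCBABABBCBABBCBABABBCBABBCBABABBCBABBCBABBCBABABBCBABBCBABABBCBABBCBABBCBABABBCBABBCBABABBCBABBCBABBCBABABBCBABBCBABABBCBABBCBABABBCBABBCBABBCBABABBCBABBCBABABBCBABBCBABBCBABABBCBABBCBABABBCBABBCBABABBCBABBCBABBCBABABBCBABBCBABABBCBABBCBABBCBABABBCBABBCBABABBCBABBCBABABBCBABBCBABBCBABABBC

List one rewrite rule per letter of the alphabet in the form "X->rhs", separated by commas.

  step 4 ⇒ step 5: BABBCBABABBCBABBCBABABBCBABBCBABBCBABABBCBABBCBABABBCBABBCBABABBCBABBCBABBCBABABBCBABBCBABABBCBABBCBABBCBABABBCBABBCBABABBCBABBCBABBCBABABBC ⇒ BA·BBC·BA·BA·BBC·BA·BBC·BA·BBC·BA·BA·BBC·BA·BBC·BA·BA·BBC·BA·BBC·BA·BBC·BA·BA·BBC·BA·BBC·BA·BA·BBC·BA·BBC·BA·BA·BBC·BA·BBC·BA·BBC·BA·BA·BBC·BA·BBC·BA·BA·BBC·BA·BBC·BA·BBC·BA·BA·BBC·BA·BBC·BA·BA·BBC·BA·BBC·BA·BBC·BA·BA·BBC·BA·BBC·BA·BA·BBC·BA·BBC·BA·BA·BBC·BA·BBC·BA·BBC·BA·BA·BBC·BA·BBC·BA·BA·BBC·BA·BBC·BA·BBC·BA·BA·BBC·BA·BBC·BA·BA·BBC·BA·BBC·BA·BA·BBC·BA·BBC·BA·BBC·BA·BA·BBC·BA·BBC·BA·BA·BBC·BA·BBC·BA·BBC·BA·BA·BBC·BA·BBC·BA·BA·BBC·BA·BBC·BA·BA·BBC·BA·BBC·BA·BBC·BA·BA·BBC
    A ↦ BBC
    B ↦ BA
    C ↦ BBC

A->BBC, B->BA, C->BBC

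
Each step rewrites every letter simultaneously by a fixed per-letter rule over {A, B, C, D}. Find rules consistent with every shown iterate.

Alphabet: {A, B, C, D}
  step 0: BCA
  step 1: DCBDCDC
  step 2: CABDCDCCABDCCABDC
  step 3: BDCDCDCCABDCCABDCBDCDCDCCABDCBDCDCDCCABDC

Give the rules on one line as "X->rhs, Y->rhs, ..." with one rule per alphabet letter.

  step 2 ⇒ step 3: CABDCDCCABDCCABDC ⇒ BDC·DC·DC·CA·BDC·CA·BDC·BDC·DC·DC·CA·BDC·BDC·DC·DC·CA·BDC
    A ↦ DC
    B ↦ DC
    C ↦ BDC
    D ↦ CA

A->DC, B->DC, C->BDC, D->CA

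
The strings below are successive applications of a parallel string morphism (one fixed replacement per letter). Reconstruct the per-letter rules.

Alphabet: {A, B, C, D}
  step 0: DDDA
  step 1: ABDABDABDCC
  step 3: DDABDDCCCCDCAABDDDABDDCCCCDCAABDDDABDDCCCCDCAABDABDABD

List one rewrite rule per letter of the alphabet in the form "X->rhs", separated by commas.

  step 0 ⇒ step 1: DDDA ⇒ ABD·ABD·ABD·CC
    A ↦ CC
    D ↦ ABD
    B ↦ DCA  (constrained at step 1)
    C ↦ D  (constrained at step 1)

A->CC, B->DCA, C->D, D->ABD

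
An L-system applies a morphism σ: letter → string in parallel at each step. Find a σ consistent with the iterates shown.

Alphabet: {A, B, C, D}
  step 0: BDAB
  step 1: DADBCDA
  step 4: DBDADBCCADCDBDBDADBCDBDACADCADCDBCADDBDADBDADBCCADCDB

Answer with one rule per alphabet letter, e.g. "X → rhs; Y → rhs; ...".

A->C, B->DA, C->CAD, D->DB

  step 0 ⇒ step 1: BDAB ⇒ DA·DB·C·DA
    A ↦ C
    B ↦ DA
    D ↦ DB
    C ↦ CAD  (constrained at step 1)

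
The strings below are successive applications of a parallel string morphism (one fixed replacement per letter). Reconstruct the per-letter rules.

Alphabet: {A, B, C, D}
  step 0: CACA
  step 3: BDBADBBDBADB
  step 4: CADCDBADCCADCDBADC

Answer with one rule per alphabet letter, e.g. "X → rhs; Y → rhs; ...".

  step 3 ⇒ step 4: BDBADBBDBADB ⇒ C·AD·C·DB·AD·C·C·AD·C·DB·AD·C
    A ↦ DB
    B ↦ C
    D ↦ AD
    C ↦ B  (constrained at step 0)

A->DB, B->C, C->B, D->AD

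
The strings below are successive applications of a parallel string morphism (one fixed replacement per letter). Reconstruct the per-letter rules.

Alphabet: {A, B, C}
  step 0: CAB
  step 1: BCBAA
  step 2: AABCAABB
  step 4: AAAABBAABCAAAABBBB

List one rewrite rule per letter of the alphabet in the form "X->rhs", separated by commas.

A->B, B->AA, C->BC

  step 1 ⇒ step 2: BCBAA ⇒ AA·BC·AA·B·B
    A ↦ B
    B ↦ AA
    C ↦ BC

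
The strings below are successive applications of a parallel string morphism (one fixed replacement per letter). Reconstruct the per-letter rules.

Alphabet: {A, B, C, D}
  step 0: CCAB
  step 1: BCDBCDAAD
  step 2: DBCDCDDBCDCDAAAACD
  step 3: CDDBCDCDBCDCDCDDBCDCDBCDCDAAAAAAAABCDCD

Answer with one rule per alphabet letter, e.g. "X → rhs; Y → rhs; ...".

  step 2 ⇒ step 3: DBCDCDDBCDCDAAAACD ⇒ CD·D·BCD·CD·BCD·CD·CD·D·BCD·CD·BCD·CD·AA·AA·AA·AA·BCD·CD
    A ↦ AA
    B ↦ D
    C ↦ BCD
    D ↦ CD

A->AA, B->D, C->BCD, D->CD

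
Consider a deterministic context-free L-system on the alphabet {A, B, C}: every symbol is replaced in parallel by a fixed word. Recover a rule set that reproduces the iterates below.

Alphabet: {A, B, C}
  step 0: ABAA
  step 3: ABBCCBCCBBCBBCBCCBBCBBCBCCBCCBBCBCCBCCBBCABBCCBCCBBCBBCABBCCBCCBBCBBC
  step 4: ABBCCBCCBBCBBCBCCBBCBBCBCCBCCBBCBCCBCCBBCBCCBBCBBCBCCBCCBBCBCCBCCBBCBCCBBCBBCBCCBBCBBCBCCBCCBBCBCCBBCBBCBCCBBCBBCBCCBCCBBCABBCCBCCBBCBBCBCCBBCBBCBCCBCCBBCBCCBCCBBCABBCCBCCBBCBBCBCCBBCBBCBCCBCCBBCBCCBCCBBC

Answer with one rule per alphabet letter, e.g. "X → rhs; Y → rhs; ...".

  step 3 ⇒ step 4: ABBCCBCCBBCBBCBCCBBCBBCBCCBCCBBCBCCBCCBBCABBCCBCCBBCBBCABBCCBCCBBCBBC ⇒ AB·BCC·BCC·BBC·BBC·BCC·BBC·BBC·BCC·BCC·BBC·BCC·BCC·BBC·BCC·BBC·BBC·BCC·BCC·BBC·BCC·BCC·BBC·BCC·BBC·BBC·BCC·BBC·BBC·BCC·BCC·BBC·BCC·BBC·BBC·BCC·BBC·BBC·BCC·BCC·BBC·AB·BCC·BCC·BBC·BBC·BCC·BBC·BBC·BCC·BCC·BBC·BCC·BCC·BBC·AB·BCC·BCC·BBC·BBC·BCC·BBC·BBC·BCC·BCC·BBC·BCC·BCC·BBC
    A ↦ AB
    B ↦ BCC
    C ↦ BBC

A->AB, B->BCC, C->BBC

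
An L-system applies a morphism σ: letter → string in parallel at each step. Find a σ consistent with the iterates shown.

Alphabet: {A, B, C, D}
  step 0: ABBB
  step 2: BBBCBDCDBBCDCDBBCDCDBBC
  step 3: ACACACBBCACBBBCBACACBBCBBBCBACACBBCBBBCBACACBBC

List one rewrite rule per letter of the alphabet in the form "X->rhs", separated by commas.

A->DCD, B->AC, C->BBC, D->B

  step 2 ⇒ step 3: BBBCBDCDBBCDCDBBCDCDBBC ⇒ AC·AC·AC·BBC·AC·B·BBC·B·AC·AC·BBC·B·BBC·B·AC·AC·BBC·B·BBC·B·AC·AC·BBC
    B ↦ AC
    C ↦ BBC
    D ↦ B
    A ↦ DCD  (constrained at step 0)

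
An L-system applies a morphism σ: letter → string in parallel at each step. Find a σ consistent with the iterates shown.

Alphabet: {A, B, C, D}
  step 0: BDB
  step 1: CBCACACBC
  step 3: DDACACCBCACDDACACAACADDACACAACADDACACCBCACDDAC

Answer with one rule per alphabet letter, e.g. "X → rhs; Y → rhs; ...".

A->DD, B->CBC, C->AC, D->ACA

  step 0 ⇒ step 1: BDB ⇒ CBC·ACA·CBC
    B ↦ CBC
    D ↦ ACA
    A ↦ DD  (constrained at step 1)
    C ↦ AC  (constrained at step 1)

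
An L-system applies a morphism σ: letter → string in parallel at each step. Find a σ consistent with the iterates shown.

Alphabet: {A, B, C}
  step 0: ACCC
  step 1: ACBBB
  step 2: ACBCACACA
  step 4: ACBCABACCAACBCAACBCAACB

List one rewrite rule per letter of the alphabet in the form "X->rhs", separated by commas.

A->AC, B->CA, C->B

  step 1 ⇒ step 2: ACBBB ⇒ AC·B·CA·CA·CA
    A ↦ AC
    B ↦ CA
    C ↦ B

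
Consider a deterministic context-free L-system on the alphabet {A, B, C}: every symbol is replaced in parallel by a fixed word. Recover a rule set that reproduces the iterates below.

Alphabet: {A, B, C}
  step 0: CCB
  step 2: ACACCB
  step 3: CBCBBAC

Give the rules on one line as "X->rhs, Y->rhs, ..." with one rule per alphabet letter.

  step 2 ⇒ step 3: ACACCB ⇒ C·B·C·B·B·AC
    A ↦ C
    B ↦ AC
    C ↦ B

A->C, B->AC, C->B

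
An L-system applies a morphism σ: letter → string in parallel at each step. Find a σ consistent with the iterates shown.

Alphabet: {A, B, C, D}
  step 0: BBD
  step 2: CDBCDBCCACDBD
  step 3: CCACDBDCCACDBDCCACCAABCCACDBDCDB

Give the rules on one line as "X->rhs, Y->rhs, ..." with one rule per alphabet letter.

A->AB, B->D, C->CCA, D->CDB

  step 2 ⇒ step 3: CDBCDBCCACDBD ⇒ CCA·CDB·D·CCA·CDB·D·CCA·CCA·AB·CCA·CDB·D·CDB
    A ↦ AB
    B ↦ D
    C ↦ CCA
    D ↦ CDB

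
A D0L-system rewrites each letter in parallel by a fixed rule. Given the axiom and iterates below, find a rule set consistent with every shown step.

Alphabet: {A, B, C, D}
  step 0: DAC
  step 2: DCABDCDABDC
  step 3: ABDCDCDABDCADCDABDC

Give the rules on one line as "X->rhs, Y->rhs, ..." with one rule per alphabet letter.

A->DC, B->D, C->BDC, D->A

  step 2 ⇒ step 3: DCABDCDABDC ⇒ A·BDC·DC·D·A·BDC·A·DC·D·A·BDC
    A ↦ DC
    B ↦ D
    C ↦ BDC
    D ↦ A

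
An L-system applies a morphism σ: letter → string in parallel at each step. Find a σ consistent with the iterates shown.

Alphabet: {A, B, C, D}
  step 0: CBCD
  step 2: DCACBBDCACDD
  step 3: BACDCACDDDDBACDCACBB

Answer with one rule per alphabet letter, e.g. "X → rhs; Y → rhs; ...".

A->DC, B->DD, C->AC, D->B

  step 2 ⇒ step 3: DCACBBDCACDD ⇒ B·AC·DC·AC·DD·DD·B·AC·DC·AC·B·B
    A ↦ DC
    B ↦ DD
    C ↦ AC
    D ↦ B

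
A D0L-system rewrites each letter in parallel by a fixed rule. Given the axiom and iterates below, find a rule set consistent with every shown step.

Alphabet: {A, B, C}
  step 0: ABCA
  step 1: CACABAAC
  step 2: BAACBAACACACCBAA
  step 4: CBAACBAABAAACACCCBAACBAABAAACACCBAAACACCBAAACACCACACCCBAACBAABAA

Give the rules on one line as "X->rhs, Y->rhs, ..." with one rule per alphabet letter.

A->C, B->ACA, C->BAA

  step 1 ⇒ step 2: CACABAAC ⇒ BAA·C·BAA·C·ACA·C·C·BAA
    A ↦ C
    B ↦ ACA
    C ↦ BAA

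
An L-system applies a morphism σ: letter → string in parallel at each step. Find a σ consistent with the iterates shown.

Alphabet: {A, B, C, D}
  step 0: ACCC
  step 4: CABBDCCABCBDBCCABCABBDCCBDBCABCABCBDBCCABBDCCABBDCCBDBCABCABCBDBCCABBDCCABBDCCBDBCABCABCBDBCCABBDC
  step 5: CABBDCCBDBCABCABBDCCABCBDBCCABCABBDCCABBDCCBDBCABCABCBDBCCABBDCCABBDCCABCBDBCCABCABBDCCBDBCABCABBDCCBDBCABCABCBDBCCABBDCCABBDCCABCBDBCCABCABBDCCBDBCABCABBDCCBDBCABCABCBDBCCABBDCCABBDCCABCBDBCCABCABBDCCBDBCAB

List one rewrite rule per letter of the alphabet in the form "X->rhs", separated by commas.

  step 4 ⇒ step 5: CABBDCCABCBDBCCABCABBDCCBDBCABCABCBDBCCABBDCCABBDCCBDBCABCABCBDBCCABBDCCABBDCCBDBCABCABCBDBCCABBDC ⇒ CAB·BD·C·C·BDB·CAB·CAB·BD·C·CAB·C·BDB·C·CAB·CAB·BD·C·CAB·BD·C·C·BDB·CAB·CAB·C·BDB·C·CAB·BD·C·CAB·BD·C·CAB·C·BDB·C·CAB·CAB·BD·C·C·BDB·CAB·CAB·BD·C·C·BDB·CAB·CAB·C·BDB·C·CAB·BD·C·CAB·BD·C·CAB·C·BDB·C·CAB·CAB·BD·C·C·BDB·CAB·CAB·BD·C·C·BDB·CAB·CAB·C·BDB·C·CAB·BD·C·CAB·BD·C·CAB·C·BDB·C·CAB·CAB·BD·C·C·BDB·CAB
    A ↦ BD
    B ↦ C
    C ↦ CAB
    D ↦ BDB

A->BD, B->C, C->CAB, D->BDB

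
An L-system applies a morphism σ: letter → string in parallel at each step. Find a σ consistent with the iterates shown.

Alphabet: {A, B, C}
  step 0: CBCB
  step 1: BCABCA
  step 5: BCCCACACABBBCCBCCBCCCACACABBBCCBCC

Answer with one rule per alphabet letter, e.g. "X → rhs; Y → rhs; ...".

A->CC, B->CA, C->B

  step 0 ⇒ step 1: CBCB ⇒ B·CA·B·CA
    B ↦ CA
    C ↦ B
    A ↦ CC  (constrained at step 1)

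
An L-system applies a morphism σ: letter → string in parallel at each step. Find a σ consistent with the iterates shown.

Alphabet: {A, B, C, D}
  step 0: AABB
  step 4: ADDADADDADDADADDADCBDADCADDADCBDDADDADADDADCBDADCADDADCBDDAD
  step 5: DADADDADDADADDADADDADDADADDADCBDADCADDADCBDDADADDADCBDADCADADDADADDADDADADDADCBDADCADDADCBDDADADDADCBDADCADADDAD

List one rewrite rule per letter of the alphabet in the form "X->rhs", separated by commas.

A->D, B->ADC, C->CBD, D->AD

  step 4 ⇒ step 5: ADDADADDADDADADDADCBDADCADDADCBDDADDADADDADCBDADCADDADCBDDAD ⇒ D·AD·AD·D·AD·D·AD·AD·D·AD·AD·D·AD·D·AD·AD·D·AD·CBD·ADC·AD·D·AD·CBD·D·AD·AD·D·AD·CBD·ADC·AD·AD·D·AD·AD·D·AD·D·AD·AD·D·AD·CBD·ADC·AD·D·AD·CBD·D·AD·AD·D·AD·CBD·ADC·AD·AD·D·AD
    A ↦ D
    B ↦ ADC
    C ↦ CBD
    D ↦ AD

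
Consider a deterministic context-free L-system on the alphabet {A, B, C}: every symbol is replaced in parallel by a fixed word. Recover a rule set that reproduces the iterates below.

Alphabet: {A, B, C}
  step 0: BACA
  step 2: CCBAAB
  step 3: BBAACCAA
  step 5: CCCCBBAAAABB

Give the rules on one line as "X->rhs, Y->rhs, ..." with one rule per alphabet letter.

  step 2 ⇒ step 3: CCBAAB ⇒ B·B·AA·C·C·AA
    A ↦ C
    B ↦ AA
    C ↦ B

A->C, B->AA, C->B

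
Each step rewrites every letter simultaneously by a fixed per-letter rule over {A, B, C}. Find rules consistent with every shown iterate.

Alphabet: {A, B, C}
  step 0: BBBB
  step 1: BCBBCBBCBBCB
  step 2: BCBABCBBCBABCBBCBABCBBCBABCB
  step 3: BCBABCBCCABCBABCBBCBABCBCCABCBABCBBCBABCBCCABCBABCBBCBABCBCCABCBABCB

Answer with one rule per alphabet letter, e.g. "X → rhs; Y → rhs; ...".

A->CCA, B->BCB, C->A

  step 2 ⇒ step 3: BCBABCBBCBABCBBCBABCBBCBABCB ⇒ BCB·A·BCB·CCA·BCB·A·BCB·BCB·A·BCB·CCA·BCB·A·BCB·BCB·A·BCB·CCA·BCB·A·BCB·BCB·A·BCB·CCA·BCB·A·BCB
    A ↦ CCA
    B ↦ BCB
    C ↦ A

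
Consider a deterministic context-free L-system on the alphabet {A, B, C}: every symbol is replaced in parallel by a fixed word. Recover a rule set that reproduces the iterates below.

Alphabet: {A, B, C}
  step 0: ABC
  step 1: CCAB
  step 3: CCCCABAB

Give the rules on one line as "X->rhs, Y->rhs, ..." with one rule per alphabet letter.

  step 0 ⇒ step 1: ABC ⇒ C·C·AB
    A ↦ C
    B ↦ C
    C ↦ AB

A->C, B->C, C->AB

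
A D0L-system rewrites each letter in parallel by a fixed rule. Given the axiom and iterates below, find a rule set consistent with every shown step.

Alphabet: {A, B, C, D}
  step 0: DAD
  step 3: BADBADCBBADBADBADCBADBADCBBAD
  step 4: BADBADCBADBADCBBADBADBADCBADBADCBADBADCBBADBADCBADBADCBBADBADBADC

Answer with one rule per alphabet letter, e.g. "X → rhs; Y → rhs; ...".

  step 3 ⇒ step 4: BADBADCBBADBADBADCBADBADCBBAD ⇒ BAD·B·ADC·BAD·B·ADC·B·BAD·BAD·B·ADC·BAD·B·ADC·BAD·B·ADC·B·BAD·B·ADC·BAD·B·ADC·B·BAD·BAD·B·ADC
    A ↦ B
    B ↦ BAD
    C ↦ B
    D ↦ ADC

A->B, B->BAD, C->B, D->ADC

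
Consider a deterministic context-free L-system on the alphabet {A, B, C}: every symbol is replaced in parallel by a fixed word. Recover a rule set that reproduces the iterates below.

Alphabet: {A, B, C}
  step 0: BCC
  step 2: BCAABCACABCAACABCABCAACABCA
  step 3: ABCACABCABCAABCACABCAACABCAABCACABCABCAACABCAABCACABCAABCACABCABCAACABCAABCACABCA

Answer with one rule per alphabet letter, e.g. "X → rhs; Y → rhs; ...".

  step 2 ⇒ step 3: BCAABCACABCAACABCABCAACABCA ⇒ ABC·ACA·BCA·BCA·ABC·ACA·BCA·ACA·BCA·ABC·ACA·BCA·BCA·ACA·BCA·ABC·ACA·BCA·ABC·ACA·BCA·BCA·ACA·BCA·ABC·ACA·BCA
    A ↦ BCA
    B ↦ ABC
    C ↦ ACA

A->BCA, B->ABC, C->ACA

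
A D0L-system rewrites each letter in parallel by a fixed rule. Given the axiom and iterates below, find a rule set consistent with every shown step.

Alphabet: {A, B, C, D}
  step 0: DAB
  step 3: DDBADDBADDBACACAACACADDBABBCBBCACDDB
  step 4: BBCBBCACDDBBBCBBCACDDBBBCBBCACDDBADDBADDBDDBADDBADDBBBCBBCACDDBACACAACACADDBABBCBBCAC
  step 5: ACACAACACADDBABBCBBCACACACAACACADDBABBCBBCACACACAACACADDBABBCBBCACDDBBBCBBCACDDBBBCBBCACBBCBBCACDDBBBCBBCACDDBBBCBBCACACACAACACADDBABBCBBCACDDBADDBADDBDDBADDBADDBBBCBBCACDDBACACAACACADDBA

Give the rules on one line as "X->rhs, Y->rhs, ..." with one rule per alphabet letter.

A->DDB, B->AC, C->A, D->BBC

  step 4 ⇒ step 5: BBCBBCACDDBBBCBBCACDDBBBCBBCACDDBADDBADDBDDBADDBADDBBBCBBCACDDBACACAACACADDBABBCBBCAC ⇒ AC·AC·A·AC·AC·A·DDB·A·BBC·BBC·AC·AC·AC·A·AC·AC·A·DDB·A·BBC·BBC·AC·AC·AC·A·AC·AC·A·DDB·A·BBC·BBC·AC·DDB·BBC·BBC·AC·DDB·BBC·BBC·AC·BBC·BBC·AC·DDB·BBC·BBC·AC·DDB·BBC·BBC·AC·AC·AC·A·AC·AC·A·DDB·A·BBC·BBC·AC·DDB·A·DDB·A·DDB·DDB·A·DDB·A·DDB·BBC·BBC·AC·DDB·AC·AC·A·AC·AC·A·DDB·A
    A ↦ DDB
    B ↦ AC
    C ↦ A
    D ↦ BBC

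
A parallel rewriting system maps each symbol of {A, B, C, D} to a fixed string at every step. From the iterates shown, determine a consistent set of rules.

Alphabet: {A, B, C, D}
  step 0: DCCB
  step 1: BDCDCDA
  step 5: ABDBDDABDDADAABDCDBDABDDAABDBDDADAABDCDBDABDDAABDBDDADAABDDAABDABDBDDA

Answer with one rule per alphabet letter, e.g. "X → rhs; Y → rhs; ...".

  step 0 ⇒ step 1: DCCB ⇒ BD·CD·CD·A
    B ↦ A
    C ↦ CD
    D ↦ BD
    A ↦ DA  (constrained at step 1)

A->DA, B->A, C->CD, D->BD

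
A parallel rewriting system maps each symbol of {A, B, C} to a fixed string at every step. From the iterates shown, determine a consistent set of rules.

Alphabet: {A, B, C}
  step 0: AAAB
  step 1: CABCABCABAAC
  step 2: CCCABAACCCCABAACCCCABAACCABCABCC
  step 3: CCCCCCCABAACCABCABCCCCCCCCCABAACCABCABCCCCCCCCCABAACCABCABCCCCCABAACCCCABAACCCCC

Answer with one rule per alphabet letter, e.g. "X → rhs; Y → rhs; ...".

  step 2 ⇒ step 3: CCCABAACCCCABAACCCCABAACCABCABCC ⇒ CC·CC·CC·CAB·AAC·CAB·CAB·CC·CC·CC·CC·CAB·AAC·CAB·CAB·CC·CC·CC·CC·CAB·AAC·CAB·CAB·CC·CC·CAB·AAC·CC·CAB·AAC·CC·CC
    A ↦ CAB
    B ↦ AAC
    C ↦ CC

A->CAB, B->AAC, C->CC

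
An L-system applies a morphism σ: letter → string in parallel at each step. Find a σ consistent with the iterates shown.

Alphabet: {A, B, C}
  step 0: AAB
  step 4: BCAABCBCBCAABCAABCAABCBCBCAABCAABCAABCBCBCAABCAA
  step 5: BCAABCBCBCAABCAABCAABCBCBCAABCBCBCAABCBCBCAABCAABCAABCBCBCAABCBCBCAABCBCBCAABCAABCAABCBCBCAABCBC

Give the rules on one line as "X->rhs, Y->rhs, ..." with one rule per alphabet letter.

A->BC, B->BC, C->AA

  step 4 ⇒ step 5: BCAABCBCBCAABCAABCAABCBCBCAABCAABCAABCBCBCAABCAA ⇒ BC·AA·BC·BC·BC·AA·BC·AA·BC·AA·BC·BC·BC·AA·BC·BC·BC·AA·BC·BC·BC·AA·BC·AA·BC·AA·BC·BC·BC·AA·BC·BC·BC·AA·BC·BC·BC·AA·BC·AA·BC·AA·BC·BC·BC·AA·BC·BC
    A ↦ BC
    B ↦ BC
    C ↦ AA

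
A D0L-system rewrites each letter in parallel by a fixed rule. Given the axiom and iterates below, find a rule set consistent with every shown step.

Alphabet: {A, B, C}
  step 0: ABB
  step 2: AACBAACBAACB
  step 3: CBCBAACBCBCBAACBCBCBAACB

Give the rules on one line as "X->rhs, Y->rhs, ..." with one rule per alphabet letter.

  step 2 ⇒ step 3: AACBAACBAACB ⇒ CB·CB·AA·CB·CB·CB·AA·CB·CB·CB·AA·CB
    A ↦ CB
    B ↦ CB
    C ↦ AA

A->CB, B->CB, C->AA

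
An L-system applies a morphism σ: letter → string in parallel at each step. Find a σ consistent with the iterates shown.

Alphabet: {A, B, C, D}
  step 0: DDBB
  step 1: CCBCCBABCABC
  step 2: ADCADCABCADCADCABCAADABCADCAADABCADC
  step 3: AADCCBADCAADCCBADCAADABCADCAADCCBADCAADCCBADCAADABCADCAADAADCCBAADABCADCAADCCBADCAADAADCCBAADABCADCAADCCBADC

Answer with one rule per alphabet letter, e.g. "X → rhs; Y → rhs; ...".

A->AAD, B->ABC, C->ADC, D->CCB

  step 2 ⇒ step 3: ADCADCABCADCADCABCAADABCADCAADABCADC ⇒ AAD·CCB·ADC·AAD·CCB·ADC·AAD·ABC·ADC·AAD·CCB·ADC·AAD·CCB·ADC·AAD·ABC·ADC·AAD·AAD·CCB·AAD·ABC·ADC·AAD·CCB·ADC·AAD·AAD·CCB·AAD·ABC·ADC·AAD·CCB·ADC
    A ↦ AAD
    B ↦ ABC
    C ↦ ADC
    D ↦ CCB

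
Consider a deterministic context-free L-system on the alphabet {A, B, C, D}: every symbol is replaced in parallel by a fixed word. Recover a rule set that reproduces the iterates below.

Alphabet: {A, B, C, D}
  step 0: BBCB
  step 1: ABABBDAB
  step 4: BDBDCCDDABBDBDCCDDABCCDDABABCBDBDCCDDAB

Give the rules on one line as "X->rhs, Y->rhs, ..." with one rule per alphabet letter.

  step 0 ⇒ step 1: BBCB ⇒ AB·AB·BD·AB
    B ↦ AB
    C ↦ BD
    A ↦ DD  (constrained at step 1)
    D ↦ C  (constrained at step 1)

A->DD, B->AB, C->BD, D->C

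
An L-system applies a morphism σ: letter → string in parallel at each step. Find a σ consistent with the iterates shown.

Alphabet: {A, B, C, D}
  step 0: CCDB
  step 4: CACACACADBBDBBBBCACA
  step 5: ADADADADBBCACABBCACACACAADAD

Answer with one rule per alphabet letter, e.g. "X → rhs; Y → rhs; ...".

  step 4 ⇒ step 5: CACACACADBBDBBBBCACA ⇒ A·D·A·D·A·D·A·D·BB·CA·CA·BB·CA·CA·CA·CA·A·D·A·D
    A ↦ D
    B ↦ CA
    C ↦ A
    D ↦ BB

A->D, B->CA, C->A, D->BB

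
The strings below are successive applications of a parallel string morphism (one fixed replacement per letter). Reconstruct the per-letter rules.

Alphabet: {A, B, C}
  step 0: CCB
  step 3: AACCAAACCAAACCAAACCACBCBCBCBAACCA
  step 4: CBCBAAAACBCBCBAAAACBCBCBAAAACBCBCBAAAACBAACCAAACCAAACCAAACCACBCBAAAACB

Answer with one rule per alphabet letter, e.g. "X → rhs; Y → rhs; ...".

A->CB, B->CCA, C->AA

  step 3 ⇒ step 4: AACCAAACCAAACCAAACCACBCBCBCBAACCA ⇒ CB·CB·AA·AA·CB·CB·CB·AA·AA·CB·CB·CB·AA·AA·CB·CB·CB·AA·AA·CB·AA·CCA·AA·CCA·AA·CCA·AA·CCA·CB·CB·AA·AA·CB
    A ↦ CB
    B ↦ CCA
    C ↦ AA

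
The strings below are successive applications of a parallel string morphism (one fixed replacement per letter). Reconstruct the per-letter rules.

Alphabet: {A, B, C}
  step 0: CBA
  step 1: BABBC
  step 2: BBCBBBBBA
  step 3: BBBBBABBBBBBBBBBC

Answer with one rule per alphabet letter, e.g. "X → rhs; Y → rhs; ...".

A->C, B->BB, C->BA

  step 2 ⇒ step 3: BBCBBBBBA ⇒ BB·BB·BA·BB·BB·BB·BB·BB·C
    A ↦ C
    B ↦ BB
    C ↦ BA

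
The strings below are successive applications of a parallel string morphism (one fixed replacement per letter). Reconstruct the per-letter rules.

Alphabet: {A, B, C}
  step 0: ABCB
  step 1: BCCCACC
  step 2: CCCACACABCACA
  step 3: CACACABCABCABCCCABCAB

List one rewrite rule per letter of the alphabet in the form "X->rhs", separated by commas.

  step 2 ⇒ step 3: CCCACACABCACA ⇒ CA·CA·CA·B·CA·B·CA·B·CC·CA·B·CA·B
    A ↦ B
    B ↦ CC
    C ↦ CA

A->B, B->CC, C->CA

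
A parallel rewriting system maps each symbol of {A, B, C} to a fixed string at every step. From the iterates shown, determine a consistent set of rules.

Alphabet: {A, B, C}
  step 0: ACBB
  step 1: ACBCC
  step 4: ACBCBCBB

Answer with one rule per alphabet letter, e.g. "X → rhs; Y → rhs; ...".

  step 0 ⇒ step 1: ACBB ⇒ AC·B·C·C
    A ↦ AC
    B ↦ C
    C ↦ B

A->AC, B->C, C->B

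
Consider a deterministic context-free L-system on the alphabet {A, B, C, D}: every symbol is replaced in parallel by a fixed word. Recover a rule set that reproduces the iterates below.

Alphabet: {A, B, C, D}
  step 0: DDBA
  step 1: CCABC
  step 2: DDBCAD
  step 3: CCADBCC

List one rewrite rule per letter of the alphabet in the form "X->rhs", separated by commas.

  step 2 ⇒ step 3: DDBCAD ⇒ C·C·A·D·BC·C
    A ↦ BC
    B ↦ A
    C ↦ D
    D ↦ C

A->BC, B->A, C->D, D->C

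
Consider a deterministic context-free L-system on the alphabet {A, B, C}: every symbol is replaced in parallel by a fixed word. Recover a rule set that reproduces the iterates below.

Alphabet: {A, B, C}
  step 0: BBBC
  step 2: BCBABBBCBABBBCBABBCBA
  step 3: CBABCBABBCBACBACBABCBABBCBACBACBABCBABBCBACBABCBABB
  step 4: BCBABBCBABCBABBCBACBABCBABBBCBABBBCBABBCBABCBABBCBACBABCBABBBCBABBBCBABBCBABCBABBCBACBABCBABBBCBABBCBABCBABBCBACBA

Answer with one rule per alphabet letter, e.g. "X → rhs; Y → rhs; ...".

A->BB, B->CBA, C->B

  step 3 ⇒ step 4: CBABCBABBCBACBACBABCBABBCBACBACBABCBABBCBACBABCBABB ⇒ B·CBA·BB·CBA·B·CBA·BB·CBA·CBA·B·CBA·BB·B·CBA·BB·B·CBA·BB·CBA·B·CBA·BB·CBA·CBA·B·CBA·BB·B·CBA·BB·B·CBA·BB·CBA·B·CBA·BB·CBA·CBA·B·CBA·BB·B·CBA·BB·CBA·B·CBA·BB·CBA·CBA
    A ↦ BB
    B ↦ CBA
    C ↦ B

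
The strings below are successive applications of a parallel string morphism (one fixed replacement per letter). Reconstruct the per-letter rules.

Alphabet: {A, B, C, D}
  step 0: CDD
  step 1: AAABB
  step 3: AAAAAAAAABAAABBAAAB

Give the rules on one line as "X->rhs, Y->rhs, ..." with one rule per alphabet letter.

A->C, B->DCD, C->AAA, D->B

  step 0 ⇒ step 1: CDD ⇒ AAA·B·B
    C ↦ AAA
    D ↦ B
    A ↦ C  (constrained at step 1)
    B ↦ DCD  (constrained at step 1)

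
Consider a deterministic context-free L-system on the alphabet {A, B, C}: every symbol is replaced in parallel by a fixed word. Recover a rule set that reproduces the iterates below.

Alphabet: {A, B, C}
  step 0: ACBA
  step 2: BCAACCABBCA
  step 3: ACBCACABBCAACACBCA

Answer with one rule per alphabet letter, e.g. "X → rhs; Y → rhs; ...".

A->CA, B->AC, C->B

  step 2 ⇒ step 3: BCAACCABBCA ⇒ AC·B·CA·CA·B·B·CA·AC·AC·B·CA
    A ↦ CA
    B ↦ AC
    C ↦ B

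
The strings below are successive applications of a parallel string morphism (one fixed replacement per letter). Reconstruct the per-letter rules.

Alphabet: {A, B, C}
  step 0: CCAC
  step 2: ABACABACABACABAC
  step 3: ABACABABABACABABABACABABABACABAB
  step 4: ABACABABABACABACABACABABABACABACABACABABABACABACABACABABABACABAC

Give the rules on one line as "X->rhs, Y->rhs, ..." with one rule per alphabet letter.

A->AB, B->AC, C->AB

  step 3 ⇒ step 4: ABACABABABACABABABACABABABACABAB ⇒ AB·AC·AB·AB·AB·AC·AB·AC·AB·AC·AB·AB·AB·AC·AB·AC·AB·AC·AB·AB·AB·AC·AB·AC·AB·AC·AB·AB·AB·AC·AB·AC
    A ↦ AB
    B ↦ AC
    C ↦ AB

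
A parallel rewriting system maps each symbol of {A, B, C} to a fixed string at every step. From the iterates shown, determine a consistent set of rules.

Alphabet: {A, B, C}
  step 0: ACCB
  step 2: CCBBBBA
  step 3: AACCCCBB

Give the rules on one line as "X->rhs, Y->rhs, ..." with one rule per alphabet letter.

  step 2 ⇒ step 3: CCBBBBA ⇒ A·A·C·C·C·C·BB
    A ↦ BB
    B ↦ C
    C ↦ A

A->BB, B->C, C->A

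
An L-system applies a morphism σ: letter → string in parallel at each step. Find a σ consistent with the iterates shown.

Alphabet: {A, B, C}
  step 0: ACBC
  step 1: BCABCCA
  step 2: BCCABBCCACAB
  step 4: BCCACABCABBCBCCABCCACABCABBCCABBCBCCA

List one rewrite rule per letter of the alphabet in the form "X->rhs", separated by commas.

A->B, B->BC, C->CA

  step 1 ⇒ step 2: BCABCCA ⇒ BC·CA·B·BC·CA·CA·B
    A ↦ B
    B ↦ BC
    C ↦ CA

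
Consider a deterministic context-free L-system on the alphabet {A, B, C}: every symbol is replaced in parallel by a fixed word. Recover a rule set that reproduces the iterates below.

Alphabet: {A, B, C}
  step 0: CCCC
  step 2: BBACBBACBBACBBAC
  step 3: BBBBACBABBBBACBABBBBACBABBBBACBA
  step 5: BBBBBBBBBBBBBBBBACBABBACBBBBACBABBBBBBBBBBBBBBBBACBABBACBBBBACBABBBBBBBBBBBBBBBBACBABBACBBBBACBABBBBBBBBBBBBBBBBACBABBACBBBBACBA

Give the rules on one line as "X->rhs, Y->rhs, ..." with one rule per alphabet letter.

  step 2 ⇒ step 3: BBACBBACBBACBBAC ⇒ BB·BB·AC·BA·BB·BB·AC·BA·BB·BB·AC·BA·BB·BB·AC·BA
    A ↦ AC
    B ↦ BB
    C ↦ BA

A->AC, B->BB, C->BA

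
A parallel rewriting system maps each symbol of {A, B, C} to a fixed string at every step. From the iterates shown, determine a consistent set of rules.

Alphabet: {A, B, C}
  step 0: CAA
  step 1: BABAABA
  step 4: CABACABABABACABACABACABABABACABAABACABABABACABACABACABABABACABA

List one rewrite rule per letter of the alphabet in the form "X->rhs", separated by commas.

  step 0 ⇒ step 1: CAA ⇒ B·ABA·ABA
    A ↦ ABA
    C ↦ B
    B ↦ C  (constrained at step 1)

A->ABA, B->C, C->B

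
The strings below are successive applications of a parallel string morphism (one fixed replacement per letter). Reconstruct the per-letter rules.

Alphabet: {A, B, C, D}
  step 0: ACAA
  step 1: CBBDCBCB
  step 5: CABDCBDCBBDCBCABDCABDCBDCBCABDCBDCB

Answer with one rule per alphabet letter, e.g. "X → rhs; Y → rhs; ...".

A->CB, B->C, C->BD, D->A

  step 0 ⇒ step 1: ACAA ⇒ CB·BD·CB·CB
    A ↦ CB
    C ↦ BD
    B ↦ C  (constrained at step 1)
    D ↦ A  (constrained at step 1)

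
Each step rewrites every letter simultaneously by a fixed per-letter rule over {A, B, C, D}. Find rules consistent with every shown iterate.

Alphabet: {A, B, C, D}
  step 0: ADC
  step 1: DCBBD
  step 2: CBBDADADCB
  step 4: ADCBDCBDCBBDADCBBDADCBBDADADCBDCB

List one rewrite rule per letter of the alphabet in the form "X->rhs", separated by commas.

A->D, B->AD, C->BD, D->CB

  step 1 ⇒ step 2: DCBBD ⇒ CB·BD·AD·AD·CB
    B ↦ AD
    C ↦ BD
    D ↦ CB
  step 0 ⇒ step 1: ADC ⇒ D·CB·BD
    A ↦ D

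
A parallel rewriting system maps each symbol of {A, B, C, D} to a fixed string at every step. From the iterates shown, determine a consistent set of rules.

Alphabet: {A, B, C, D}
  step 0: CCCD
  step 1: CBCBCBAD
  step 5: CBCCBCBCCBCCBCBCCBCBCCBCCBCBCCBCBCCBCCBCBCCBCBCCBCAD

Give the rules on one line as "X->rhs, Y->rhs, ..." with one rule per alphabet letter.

  step 0 ⇒ step 1: CCCD ⇒ CB·CB·CB·AD
    C ↦ CB
    D ↦ AD
    A ↦ C  (constrained at step 1)
    B ↦ C  (constrained at step 1)

A->C, B->C, C->CB, D->AD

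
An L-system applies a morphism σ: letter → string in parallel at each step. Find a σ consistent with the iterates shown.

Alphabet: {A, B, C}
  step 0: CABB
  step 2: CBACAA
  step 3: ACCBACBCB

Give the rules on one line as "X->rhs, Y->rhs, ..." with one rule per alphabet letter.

A->CB, B->C, C->A

  step 2 ⇒ step 3: CBACAA ⇒ A·C·CB·A·CB·CB
    A ↦ CB
    B ↦ C
    C ↦ A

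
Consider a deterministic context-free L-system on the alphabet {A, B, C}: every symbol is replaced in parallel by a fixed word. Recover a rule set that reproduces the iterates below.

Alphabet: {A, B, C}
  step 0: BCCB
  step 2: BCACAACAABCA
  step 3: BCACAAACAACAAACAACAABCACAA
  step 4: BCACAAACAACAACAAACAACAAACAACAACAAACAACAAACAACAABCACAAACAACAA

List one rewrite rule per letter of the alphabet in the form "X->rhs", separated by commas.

  step 3 ⇒ step 4: BCACAAACAACAAACAACAABCACAA ⇒ BC·A·CAA·A·CAA·CAA·CAA·A·CAA·CAA·A·CAA·CAA·CAA·A·CAA·CAA·A·CAA·CAA·BC·A·CAA·A·CAA·CAA
    A ↦ CAA
    B ↦ BC
    C ↦ A

A->CAA, B->BC, C->A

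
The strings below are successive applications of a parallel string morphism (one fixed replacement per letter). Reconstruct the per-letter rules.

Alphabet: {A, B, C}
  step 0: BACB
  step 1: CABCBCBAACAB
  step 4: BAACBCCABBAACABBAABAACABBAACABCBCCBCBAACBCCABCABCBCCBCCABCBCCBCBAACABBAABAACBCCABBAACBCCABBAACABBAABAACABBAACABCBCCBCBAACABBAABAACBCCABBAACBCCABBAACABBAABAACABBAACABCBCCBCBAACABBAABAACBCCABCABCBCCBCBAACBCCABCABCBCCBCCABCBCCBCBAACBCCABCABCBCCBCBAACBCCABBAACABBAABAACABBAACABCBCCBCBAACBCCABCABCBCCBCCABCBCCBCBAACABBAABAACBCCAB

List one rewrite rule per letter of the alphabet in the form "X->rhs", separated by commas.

A->CBC, B->CAB, C->BAA

  step 0 ⇒ step 1: BACB ⇒ CAB·CBC·BAA·CAB
    A ↦ CBC
    B ↦ CAB
    C ↦ BAA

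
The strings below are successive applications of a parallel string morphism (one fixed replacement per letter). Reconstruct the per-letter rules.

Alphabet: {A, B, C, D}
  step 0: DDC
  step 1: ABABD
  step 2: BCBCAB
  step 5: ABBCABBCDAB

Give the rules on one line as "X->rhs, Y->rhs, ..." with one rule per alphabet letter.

  step 1 ⇒ step 2: ABABD ⇒ B·C·B·C·AB
    A ↦ B
    B ↦ C
    D ↦ AB
  step 0 ⇒ step 1: DDC ⇒ AB·AB·D
    C ↦ D

A->B, B->C, C->D, D->AB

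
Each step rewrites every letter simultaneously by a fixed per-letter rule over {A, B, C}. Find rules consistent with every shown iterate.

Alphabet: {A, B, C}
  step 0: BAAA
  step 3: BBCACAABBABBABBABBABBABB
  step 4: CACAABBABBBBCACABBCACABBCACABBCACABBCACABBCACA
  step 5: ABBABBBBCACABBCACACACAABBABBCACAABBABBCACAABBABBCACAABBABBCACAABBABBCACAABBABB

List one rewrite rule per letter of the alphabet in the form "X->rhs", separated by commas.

  step 4 ⇒ step 5: CACAABBABBBBCACABBCACABBCACABBCACABBCACABBCACA ⇒ A·BB·A·BB·BB·CA·CA·BB·CA·CA·CA·CA·A·BB·A·BB·CA·CA·A·BB·A·BB·CA·CA·A·BB·A·BB·CA·CA·A·BB·A·BB·CA·CA·A·BB·A·BB·CA·CA·A·BB·A·BB
    A ↦ BB
    B ↦ CA
    C ↦ A

A->BB, B->CA, C->A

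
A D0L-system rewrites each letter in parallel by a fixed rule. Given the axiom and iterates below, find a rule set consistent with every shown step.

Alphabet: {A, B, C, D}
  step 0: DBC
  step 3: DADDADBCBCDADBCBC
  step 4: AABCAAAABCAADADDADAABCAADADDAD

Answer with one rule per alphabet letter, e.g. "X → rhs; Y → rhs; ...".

A->BC, B->D, C->AD, D->AA

  step 3 ⇒ step 4: DADDADBCBCDADBCBC ⇒ AA·BC·AA·AA·BC·AA·D·AD·D·AD·AA·BC·AA·D·AD·D·AD
    A ↦ BC
    B ↦ D
    C ↦ AD
    D ↦ AA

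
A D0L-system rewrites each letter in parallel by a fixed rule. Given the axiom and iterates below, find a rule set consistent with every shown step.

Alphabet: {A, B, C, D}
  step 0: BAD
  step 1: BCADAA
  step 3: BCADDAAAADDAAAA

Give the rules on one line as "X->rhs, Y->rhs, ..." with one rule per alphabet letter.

  step 0 ⇒ step 1: BAD ⇒ BCA·D·AA
    A ↦ D
    B ↦ BCA
    D ↦ AA
    C ↦ D  (constrained at step 1)

A->D, B->BCA, C->D, D->AA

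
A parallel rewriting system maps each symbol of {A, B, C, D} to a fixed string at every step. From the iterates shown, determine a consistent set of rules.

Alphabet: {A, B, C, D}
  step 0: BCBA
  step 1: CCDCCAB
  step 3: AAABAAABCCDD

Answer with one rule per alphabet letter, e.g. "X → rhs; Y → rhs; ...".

A->AB, B->CC, C->D, D->A

  step 0 ⇒ step 1: BCBA ⇒ CC·D·CC·AB
    A ↦ AB
    B ↦ CC
    C ↦ D
    D ↦ A  (constrained at step 1)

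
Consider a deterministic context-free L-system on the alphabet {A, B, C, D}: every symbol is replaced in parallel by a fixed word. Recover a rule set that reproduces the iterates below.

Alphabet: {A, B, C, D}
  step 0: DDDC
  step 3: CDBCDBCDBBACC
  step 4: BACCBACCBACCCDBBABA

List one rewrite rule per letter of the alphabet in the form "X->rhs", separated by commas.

A->DB, B->C, C->BA, D->C

  step 3 ⇒ step 4: CDBCDBCDBBACC ⇒ BA·C·C·BA·C·C·BA·C·C·C·DB·BA·BA
    A ↦ DB
    B ↦ C
    C ↦ BA
    D ↦ C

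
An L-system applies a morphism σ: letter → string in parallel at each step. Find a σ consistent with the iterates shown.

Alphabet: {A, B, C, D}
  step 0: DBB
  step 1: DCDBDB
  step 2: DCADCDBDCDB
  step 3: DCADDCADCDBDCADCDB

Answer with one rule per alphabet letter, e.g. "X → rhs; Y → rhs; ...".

  step 2 ⇒ step 3: DCADCDBDCDB ⇒ DC·A·D·DC·A·DC·DB·DC·A·DC·DB
    A ↦ D
    B ↦ DB
    C ↦ A
    D ↦ DC

A->D, B->DB, C->A, D->DC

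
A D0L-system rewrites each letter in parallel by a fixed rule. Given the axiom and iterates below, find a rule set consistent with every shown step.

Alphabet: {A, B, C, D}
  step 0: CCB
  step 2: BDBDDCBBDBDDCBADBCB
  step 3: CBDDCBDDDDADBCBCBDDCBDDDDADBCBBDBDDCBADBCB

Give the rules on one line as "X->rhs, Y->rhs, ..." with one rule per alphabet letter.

A->BDB, B->CB, C->ADB, D->DD

  step 2 ⇒ step 3: BDBDDCBBDBDDCBADBCB ⇒ CB·DD·CB·DD·DD·ADB·CB·CB·DD·CB·DD·DD·ADB·CB·BDB·DD·CB·ADB·CB
    A ↦ BDB
    B ↦ CB
    C ↦ ADB
    D ↦ DD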